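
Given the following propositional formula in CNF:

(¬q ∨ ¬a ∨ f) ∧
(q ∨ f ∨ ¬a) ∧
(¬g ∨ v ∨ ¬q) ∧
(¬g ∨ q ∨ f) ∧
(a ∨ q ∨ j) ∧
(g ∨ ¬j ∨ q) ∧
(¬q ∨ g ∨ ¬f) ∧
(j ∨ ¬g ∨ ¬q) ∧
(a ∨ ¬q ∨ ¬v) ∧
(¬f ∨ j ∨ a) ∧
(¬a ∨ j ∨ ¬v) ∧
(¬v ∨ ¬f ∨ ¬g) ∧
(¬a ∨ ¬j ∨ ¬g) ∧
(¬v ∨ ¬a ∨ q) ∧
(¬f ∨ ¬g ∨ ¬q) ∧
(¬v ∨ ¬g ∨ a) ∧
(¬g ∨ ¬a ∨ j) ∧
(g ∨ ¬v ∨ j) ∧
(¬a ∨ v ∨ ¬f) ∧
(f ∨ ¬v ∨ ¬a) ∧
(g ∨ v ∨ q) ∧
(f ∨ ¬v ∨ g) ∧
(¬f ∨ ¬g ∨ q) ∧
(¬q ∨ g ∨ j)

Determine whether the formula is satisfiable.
Yes

Yes, the formula is satisfiable.

One satisfying assignment is: j=True, q=True, a=False, v=False, f=False, g=False

Verification: With this assignment, all 24 clauses evaluate to true.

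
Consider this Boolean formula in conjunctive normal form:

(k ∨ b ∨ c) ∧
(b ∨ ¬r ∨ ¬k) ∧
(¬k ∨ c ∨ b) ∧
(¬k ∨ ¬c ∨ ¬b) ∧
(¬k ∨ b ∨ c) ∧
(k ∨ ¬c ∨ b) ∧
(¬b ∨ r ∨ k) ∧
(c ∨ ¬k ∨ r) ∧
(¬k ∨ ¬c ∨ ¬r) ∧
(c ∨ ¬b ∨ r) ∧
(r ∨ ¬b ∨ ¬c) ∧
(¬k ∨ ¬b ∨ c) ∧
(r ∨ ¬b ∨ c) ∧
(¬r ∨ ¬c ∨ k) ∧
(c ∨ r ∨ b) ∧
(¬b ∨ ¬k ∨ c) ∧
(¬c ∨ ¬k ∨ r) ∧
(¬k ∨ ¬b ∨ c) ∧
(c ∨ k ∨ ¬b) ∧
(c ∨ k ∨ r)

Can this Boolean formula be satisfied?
No

No, the formula is not satisfiable.

No assignment of truth values to the variables can make all 20 clauses true simultaneously.

The formula is UNSAT (unsatisfiable).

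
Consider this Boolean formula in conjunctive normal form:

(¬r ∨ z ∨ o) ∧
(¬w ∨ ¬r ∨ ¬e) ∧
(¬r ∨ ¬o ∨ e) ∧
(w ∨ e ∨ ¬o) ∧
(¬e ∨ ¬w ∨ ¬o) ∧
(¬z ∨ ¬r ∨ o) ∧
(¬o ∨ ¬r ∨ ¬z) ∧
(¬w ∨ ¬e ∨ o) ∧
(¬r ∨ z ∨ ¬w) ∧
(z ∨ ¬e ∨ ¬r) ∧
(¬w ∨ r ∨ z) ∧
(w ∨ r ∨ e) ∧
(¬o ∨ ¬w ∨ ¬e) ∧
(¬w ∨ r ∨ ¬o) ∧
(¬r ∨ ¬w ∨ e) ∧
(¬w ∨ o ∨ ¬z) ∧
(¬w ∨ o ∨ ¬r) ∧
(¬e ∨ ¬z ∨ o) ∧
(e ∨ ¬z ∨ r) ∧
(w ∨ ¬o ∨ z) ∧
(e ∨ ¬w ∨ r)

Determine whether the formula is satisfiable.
Yes

Yes, the formula is satisfiable.

One satisfying assignment is: w=False, e=True, o=False, r=False, z=False

Verification: With this assignment, all 21 clauses evaluate to true.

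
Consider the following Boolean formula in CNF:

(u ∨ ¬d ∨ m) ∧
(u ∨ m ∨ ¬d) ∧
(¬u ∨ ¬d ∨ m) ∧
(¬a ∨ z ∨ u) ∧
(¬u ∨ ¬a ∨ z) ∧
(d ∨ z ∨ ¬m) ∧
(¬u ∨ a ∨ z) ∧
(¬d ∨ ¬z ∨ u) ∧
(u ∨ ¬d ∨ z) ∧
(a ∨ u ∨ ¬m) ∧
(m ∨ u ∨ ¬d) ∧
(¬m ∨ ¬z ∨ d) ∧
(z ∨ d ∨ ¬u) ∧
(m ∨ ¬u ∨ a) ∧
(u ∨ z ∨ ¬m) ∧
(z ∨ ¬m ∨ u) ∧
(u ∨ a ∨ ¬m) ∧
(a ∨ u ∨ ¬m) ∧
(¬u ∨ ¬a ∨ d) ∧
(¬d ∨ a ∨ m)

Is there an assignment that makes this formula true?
Yes

Yes, the formula is satisfiable.

One satisfying assignment is: z=False, u=False, m=False, a=False, d=False

Verification: With this assignment, all 20 clauses evaluate to true.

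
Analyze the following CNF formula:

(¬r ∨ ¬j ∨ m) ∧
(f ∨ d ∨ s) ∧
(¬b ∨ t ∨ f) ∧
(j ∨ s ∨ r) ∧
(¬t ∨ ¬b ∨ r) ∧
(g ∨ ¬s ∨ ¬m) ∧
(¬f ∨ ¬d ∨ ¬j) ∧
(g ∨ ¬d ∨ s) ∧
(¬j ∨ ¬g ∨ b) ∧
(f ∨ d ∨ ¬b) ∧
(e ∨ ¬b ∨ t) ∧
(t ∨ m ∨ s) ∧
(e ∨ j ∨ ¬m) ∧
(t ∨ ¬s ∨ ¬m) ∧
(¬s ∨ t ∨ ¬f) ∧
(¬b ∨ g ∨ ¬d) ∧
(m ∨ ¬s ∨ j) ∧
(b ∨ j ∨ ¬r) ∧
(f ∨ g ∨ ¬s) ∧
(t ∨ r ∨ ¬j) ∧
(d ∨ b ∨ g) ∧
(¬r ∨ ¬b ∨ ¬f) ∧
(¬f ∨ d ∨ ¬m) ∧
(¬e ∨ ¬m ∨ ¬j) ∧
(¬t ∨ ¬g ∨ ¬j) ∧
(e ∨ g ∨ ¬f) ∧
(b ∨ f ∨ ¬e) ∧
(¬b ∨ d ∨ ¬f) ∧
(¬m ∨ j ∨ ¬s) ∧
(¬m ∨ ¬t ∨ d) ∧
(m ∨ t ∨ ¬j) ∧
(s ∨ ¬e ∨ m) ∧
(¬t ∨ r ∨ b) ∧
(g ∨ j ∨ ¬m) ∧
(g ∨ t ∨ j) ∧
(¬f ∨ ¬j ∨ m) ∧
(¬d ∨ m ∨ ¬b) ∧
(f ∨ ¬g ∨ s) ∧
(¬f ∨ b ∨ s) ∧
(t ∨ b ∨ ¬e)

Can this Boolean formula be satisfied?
No

No, the formula is not satisfiable.

No assignment of truth values to the variables can make all 40 clauses true simultaneously.

The formula is UNSAT (unsatisfiable).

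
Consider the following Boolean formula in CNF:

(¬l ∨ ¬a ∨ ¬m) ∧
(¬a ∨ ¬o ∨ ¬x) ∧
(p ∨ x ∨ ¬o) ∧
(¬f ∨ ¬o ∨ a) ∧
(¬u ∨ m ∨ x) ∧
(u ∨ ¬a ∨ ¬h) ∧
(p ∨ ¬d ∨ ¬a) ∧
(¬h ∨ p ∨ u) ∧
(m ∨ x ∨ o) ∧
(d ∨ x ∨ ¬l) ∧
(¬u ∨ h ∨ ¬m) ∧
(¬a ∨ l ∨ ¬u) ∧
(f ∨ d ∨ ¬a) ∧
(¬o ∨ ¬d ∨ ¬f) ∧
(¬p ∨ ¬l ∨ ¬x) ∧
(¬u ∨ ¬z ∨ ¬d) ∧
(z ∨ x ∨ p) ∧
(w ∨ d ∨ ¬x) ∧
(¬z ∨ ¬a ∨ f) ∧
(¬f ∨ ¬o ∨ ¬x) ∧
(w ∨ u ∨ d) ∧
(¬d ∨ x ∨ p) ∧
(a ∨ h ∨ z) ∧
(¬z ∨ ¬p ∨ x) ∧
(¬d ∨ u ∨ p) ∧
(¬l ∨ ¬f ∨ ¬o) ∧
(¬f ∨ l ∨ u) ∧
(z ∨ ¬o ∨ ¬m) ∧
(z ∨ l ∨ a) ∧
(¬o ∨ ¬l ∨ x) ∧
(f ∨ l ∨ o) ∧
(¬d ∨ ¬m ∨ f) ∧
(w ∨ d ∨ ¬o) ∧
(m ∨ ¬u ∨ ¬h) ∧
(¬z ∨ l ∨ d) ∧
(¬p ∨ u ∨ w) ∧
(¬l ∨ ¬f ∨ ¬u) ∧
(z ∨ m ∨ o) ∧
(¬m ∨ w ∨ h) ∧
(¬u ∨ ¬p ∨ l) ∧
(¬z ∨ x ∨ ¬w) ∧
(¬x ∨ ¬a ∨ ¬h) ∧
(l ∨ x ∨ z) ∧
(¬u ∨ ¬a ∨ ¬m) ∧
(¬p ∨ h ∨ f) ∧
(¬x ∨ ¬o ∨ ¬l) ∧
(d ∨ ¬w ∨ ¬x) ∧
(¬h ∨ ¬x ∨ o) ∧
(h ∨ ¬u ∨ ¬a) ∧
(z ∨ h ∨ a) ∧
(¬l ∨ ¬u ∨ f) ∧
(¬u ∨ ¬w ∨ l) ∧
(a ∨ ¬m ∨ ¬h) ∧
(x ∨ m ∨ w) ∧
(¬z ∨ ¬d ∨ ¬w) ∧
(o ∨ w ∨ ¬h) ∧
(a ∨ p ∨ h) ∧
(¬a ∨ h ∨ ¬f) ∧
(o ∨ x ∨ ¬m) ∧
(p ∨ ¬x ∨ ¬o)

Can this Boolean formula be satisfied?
No

No, the formula is not satisfiable.

No assignment of truth values to the variables can make all 60 clauses true simultaneously.

The formula is UNSAT (unsatisfiable).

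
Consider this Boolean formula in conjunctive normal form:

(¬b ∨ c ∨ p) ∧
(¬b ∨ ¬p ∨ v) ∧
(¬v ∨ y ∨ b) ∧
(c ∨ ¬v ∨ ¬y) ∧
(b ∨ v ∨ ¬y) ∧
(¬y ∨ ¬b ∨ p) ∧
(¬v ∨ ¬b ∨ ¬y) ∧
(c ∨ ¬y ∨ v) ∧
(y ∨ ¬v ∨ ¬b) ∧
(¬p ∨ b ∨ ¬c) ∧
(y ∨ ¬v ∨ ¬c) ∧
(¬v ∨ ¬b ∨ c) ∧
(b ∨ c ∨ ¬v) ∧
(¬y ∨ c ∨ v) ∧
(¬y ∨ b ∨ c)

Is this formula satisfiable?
Yes

Yes, the formula is satisfiable.

One satisfying assignment is: v=False, c=False, y=False, b=False, p=False

Verification: With this assignment, all 15 clauses evaluate to true.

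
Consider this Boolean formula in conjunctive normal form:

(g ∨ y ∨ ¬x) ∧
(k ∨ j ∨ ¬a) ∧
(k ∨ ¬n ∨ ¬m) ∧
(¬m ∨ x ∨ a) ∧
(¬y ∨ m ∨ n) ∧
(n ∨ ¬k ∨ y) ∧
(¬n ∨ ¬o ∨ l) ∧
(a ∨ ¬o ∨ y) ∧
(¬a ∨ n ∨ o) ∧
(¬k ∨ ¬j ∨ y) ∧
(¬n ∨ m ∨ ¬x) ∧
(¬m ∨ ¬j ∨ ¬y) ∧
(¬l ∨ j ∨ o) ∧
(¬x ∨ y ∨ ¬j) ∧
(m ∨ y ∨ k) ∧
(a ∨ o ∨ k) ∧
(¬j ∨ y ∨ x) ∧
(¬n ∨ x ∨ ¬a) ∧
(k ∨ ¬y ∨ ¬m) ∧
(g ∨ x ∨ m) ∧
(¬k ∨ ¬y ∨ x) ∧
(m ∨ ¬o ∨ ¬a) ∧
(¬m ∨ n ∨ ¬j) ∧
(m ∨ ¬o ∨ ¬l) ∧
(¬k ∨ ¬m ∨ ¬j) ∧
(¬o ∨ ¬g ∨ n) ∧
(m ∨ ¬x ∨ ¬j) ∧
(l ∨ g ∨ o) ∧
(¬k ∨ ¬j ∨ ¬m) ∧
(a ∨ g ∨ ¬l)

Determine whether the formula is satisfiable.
Yes

Yes, the formula is satisfiable.

One satisfying assignment is: j=False, y=True, k=True, n=False, m=True, l=False, a=False, o=False, g=True, x=True

Verification: With this assignment, all 30 clauses evaluate to true.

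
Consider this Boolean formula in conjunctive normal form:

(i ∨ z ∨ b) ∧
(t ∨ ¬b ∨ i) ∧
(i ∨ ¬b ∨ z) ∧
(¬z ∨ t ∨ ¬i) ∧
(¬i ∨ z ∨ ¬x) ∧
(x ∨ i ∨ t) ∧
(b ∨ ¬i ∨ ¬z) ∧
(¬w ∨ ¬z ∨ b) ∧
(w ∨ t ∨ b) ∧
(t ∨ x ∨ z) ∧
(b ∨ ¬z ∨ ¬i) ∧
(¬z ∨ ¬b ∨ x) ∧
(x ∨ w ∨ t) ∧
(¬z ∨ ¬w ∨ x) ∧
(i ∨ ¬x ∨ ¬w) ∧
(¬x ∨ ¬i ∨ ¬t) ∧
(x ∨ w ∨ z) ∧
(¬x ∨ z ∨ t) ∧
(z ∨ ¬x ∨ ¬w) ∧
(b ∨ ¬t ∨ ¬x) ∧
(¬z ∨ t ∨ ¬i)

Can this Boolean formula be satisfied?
Yes

Yes, the formula is satisfiable.

One satisfying assignment is: t=True, b=False, x=False, w=False, i=False, z=True

Verification: With this assignment, all 21 clauses evaluate to true.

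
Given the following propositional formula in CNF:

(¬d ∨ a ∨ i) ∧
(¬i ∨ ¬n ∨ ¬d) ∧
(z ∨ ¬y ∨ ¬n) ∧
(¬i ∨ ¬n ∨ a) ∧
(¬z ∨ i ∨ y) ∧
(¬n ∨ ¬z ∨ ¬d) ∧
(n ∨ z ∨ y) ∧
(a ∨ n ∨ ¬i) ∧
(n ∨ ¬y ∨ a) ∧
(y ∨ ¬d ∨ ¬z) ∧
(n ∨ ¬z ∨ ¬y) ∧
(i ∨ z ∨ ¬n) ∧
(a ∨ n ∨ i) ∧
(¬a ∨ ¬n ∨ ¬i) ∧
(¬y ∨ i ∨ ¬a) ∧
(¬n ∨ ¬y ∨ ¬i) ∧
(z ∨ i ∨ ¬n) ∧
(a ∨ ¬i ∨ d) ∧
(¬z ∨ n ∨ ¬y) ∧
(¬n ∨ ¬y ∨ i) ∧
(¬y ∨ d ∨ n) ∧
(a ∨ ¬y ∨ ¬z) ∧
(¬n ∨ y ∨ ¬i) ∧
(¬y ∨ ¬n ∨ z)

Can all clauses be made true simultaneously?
Yes

Yes, the formula is satisfiable.

One satisfying assignment is: n=False, a=True, z=False, i=True, y=True, d=True

Verification: With this assignment, all 24 clauses evaluate to true.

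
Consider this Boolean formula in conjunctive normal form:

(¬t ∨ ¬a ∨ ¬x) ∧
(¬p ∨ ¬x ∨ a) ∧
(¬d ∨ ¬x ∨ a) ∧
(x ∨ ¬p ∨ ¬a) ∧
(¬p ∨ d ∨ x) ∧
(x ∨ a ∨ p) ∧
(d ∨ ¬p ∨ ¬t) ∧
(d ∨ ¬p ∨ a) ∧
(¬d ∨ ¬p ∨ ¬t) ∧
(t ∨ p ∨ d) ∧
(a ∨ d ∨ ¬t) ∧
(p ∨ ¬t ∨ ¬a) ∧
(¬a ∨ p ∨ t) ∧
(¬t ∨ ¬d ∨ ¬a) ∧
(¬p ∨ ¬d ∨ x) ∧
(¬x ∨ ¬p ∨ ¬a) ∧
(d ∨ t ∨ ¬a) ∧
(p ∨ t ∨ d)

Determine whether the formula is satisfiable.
No

No, the formula is not satisfiable.

No assignment of truth values to the variables can make all 18 clauses true simultaneously.

The formula is UNSAT (unsatisfiable).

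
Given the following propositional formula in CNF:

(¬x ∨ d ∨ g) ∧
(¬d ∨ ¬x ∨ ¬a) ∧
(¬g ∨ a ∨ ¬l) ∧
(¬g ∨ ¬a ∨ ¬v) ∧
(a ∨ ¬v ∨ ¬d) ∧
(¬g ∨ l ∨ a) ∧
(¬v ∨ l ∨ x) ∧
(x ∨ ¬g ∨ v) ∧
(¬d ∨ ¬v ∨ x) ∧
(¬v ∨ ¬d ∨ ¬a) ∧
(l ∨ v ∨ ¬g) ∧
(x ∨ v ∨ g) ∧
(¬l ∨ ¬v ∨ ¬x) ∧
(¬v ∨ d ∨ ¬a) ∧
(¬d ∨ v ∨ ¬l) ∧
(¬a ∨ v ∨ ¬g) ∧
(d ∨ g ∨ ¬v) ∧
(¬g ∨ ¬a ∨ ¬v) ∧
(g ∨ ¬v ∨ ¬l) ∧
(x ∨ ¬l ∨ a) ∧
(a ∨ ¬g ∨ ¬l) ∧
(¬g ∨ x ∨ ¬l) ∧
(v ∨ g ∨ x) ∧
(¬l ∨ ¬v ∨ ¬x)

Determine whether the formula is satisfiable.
Yes

Yes, the formula is satisfiable.

One satisfying assignment is: a=False, g=False, v=False, l=False, x=True, d=True

Verification: With this assignment, all 24 clauses evaluate to true.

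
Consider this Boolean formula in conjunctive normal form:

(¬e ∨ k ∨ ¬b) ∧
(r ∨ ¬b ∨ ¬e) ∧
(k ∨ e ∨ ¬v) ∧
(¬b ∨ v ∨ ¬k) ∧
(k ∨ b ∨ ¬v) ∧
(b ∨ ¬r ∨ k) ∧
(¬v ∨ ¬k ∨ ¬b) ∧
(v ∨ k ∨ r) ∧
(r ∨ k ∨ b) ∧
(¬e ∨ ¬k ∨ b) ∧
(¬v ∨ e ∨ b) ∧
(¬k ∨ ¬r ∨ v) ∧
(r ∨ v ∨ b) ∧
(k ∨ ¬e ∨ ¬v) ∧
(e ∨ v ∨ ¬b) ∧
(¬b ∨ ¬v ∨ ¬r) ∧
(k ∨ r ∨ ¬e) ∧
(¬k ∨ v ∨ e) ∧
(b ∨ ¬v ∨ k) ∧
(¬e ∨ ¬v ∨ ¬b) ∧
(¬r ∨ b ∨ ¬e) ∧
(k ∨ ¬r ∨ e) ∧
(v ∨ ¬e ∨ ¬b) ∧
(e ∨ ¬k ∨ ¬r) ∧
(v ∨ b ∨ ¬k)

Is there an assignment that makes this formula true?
No

No, the formula is not satisfiable.

No assignment of truth values to the variables can make all 25 clauses true simultaneously.

The formula is UNSAT (unsatisfiable).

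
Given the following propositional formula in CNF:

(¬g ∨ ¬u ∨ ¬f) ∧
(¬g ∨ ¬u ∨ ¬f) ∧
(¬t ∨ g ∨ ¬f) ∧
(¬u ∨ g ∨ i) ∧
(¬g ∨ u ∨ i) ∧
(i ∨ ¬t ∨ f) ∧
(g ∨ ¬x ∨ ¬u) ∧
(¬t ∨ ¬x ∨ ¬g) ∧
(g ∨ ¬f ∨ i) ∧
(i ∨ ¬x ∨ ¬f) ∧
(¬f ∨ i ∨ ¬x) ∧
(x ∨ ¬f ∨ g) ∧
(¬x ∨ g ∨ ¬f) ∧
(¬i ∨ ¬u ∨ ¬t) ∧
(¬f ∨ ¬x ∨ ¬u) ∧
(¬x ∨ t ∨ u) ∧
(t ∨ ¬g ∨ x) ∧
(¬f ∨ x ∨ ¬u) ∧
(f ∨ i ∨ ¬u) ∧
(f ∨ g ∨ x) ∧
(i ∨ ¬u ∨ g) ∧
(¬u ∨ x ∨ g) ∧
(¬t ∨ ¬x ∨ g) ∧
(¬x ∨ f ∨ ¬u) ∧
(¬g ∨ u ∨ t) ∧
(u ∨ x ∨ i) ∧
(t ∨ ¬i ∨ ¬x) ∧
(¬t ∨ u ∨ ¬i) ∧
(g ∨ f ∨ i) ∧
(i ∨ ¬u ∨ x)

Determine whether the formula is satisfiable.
No

No, the formula is not satisfiable.

No assignment of truth values to the variables can make all 30 clauses true simultaneously.

The formula is UNSAT (unsatisfiable).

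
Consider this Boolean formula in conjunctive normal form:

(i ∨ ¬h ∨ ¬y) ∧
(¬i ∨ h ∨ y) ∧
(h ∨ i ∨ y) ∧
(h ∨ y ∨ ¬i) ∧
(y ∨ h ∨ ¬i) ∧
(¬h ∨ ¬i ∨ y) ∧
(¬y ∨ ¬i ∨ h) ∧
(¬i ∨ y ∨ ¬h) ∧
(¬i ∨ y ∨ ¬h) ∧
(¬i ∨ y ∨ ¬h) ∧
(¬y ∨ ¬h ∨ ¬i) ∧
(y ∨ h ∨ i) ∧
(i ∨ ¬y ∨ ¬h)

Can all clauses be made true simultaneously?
Yes

Yes, the formula is satisfiable.

One satisfying assignment is: h=True, i=False, y=False

Verification: With this assignment, all 13 clauses evaluate to true.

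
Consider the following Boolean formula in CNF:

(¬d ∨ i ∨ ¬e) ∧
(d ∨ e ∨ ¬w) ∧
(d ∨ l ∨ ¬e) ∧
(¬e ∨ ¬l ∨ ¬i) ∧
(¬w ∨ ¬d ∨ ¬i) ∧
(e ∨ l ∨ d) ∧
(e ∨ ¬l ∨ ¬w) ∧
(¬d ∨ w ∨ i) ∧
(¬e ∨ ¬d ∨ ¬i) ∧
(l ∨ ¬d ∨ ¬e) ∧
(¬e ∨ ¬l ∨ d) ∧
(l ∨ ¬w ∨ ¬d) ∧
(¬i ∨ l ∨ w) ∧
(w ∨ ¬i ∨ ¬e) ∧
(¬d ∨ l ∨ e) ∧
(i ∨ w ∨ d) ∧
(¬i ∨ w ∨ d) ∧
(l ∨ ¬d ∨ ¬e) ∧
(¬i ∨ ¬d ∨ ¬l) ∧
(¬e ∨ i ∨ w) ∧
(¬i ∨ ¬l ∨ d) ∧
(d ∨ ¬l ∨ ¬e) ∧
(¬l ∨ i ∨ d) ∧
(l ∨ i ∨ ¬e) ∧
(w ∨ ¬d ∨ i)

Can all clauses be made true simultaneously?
No

No, the formula is not satisfiable.

No assignment of truth values to the variables can make all 25 clauses true simultaneously.

The formula is UNSAT (unsatisfiable).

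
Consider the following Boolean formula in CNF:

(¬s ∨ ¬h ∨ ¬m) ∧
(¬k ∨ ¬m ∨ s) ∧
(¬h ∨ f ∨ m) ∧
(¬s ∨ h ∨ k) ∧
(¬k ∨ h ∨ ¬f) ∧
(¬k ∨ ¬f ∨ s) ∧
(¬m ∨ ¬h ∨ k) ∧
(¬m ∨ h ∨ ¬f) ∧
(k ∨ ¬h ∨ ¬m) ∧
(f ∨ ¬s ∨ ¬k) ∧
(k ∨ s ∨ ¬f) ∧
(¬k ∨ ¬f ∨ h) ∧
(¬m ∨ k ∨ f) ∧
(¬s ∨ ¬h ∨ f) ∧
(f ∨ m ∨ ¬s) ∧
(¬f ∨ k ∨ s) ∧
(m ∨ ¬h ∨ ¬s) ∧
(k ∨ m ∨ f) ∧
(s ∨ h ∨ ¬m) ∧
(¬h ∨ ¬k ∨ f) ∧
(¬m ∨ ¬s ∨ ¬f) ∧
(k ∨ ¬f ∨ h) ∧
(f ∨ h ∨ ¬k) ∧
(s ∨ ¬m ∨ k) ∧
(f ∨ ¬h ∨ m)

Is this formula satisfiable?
No

No, the formula is not satisfiable.

No assignment of truth values to the variables can make all 25 clauses true simultaneously.

The formula is UNSAT (unsatisfiable).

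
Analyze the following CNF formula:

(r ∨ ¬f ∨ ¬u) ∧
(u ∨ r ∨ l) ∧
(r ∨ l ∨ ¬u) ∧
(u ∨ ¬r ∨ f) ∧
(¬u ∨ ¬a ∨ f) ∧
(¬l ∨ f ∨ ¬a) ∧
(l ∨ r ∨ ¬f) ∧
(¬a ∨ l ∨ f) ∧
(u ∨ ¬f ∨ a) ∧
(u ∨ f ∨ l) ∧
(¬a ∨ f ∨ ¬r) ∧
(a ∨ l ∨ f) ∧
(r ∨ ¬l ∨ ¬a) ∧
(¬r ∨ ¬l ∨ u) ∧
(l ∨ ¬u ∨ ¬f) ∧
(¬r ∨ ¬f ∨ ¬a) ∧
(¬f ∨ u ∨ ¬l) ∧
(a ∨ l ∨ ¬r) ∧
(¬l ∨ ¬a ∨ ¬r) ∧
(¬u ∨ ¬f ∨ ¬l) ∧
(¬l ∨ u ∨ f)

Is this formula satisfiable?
Yes

Yes, the formula is satisfiable.

One satisfying assignment is: f=False, a=False, u=True, r=True, l=True

Verification: With this assignment, all 21 clauses evaluate to true.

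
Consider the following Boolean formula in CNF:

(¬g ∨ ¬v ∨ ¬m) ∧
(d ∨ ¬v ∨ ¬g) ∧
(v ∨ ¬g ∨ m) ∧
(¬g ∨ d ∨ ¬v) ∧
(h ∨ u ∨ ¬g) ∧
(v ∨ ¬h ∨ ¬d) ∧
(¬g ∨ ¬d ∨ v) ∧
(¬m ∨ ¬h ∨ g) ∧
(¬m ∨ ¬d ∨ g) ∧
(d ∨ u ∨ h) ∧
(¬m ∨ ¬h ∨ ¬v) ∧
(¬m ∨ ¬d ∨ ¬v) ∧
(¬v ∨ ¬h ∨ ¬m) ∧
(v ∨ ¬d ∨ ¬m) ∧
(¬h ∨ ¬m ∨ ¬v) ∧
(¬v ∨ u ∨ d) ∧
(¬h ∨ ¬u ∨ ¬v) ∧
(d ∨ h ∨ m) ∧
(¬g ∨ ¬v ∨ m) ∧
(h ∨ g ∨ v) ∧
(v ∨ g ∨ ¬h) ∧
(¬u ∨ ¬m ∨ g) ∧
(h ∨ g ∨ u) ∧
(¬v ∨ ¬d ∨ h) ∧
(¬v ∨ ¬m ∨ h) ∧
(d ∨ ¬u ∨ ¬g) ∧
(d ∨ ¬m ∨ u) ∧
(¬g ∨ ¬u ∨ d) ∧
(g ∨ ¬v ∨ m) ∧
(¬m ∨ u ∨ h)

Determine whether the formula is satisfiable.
No

No, the formula is not satisfiable.

No assignment of truth values to the variables can make all 30 clauses true simultaneously.

The formula is UNSAT (unsatisfiable).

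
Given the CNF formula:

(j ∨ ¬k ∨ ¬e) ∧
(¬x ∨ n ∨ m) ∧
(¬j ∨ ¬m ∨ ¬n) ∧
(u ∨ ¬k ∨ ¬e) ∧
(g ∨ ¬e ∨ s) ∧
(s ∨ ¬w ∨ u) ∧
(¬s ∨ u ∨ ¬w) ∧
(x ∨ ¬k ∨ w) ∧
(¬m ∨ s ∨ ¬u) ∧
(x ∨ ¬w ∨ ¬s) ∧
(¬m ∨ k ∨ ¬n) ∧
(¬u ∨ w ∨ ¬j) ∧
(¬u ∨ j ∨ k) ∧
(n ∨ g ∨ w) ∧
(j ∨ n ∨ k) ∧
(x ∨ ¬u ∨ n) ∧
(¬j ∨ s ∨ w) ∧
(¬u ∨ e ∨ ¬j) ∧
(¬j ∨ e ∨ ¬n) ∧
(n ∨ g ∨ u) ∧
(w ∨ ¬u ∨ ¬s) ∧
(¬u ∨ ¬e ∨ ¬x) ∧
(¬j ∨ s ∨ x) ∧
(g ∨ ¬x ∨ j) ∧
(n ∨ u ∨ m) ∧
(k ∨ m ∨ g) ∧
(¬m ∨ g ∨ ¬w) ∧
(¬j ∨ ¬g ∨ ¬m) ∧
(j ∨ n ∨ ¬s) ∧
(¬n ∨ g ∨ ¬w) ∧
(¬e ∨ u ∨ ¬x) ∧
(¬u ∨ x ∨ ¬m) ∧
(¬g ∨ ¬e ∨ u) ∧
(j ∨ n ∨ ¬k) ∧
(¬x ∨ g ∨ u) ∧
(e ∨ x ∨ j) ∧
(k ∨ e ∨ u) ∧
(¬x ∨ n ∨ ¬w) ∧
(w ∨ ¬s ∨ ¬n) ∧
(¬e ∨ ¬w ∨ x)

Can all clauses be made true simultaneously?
Yes

Yes, the formula is satisfiable.

One satisfying assignment is: g=True, e=False, j=False, m=False, s=False, w=False, u=False, k=True, n=True, x=True

Verification: With this assignment, all 40 clauses evaluate to true.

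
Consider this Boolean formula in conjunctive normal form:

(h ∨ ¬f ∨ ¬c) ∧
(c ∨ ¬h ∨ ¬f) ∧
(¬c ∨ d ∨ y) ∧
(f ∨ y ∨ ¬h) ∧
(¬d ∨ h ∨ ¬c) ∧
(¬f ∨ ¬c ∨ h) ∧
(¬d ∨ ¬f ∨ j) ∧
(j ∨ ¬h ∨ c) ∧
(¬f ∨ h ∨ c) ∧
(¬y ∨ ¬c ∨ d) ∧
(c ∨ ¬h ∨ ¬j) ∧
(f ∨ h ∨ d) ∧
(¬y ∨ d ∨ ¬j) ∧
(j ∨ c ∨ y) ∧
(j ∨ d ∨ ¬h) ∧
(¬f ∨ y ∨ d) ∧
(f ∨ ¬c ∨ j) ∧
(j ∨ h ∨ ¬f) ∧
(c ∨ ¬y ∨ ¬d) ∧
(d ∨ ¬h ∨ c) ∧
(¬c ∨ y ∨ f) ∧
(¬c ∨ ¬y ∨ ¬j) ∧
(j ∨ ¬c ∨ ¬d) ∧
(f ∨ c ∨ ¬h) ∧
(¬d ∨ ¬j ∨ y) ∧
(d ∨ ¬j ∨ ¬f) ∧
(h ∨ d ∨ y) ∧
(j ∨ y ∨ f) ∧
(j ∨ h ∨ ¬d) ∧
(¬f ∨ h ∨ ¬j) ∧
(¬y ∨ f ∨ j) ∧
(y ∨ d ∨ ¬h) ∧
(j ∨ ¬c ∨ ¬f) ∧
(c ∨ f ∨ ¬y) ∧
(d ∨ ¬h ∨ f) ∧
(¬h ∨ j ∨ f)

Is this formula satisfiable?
No

No, the formula is not satisfiable.

No assignment of truth values to the variables can make all 36 clauses true simultaneously.

The formula is UNSAT (unsatisfiable).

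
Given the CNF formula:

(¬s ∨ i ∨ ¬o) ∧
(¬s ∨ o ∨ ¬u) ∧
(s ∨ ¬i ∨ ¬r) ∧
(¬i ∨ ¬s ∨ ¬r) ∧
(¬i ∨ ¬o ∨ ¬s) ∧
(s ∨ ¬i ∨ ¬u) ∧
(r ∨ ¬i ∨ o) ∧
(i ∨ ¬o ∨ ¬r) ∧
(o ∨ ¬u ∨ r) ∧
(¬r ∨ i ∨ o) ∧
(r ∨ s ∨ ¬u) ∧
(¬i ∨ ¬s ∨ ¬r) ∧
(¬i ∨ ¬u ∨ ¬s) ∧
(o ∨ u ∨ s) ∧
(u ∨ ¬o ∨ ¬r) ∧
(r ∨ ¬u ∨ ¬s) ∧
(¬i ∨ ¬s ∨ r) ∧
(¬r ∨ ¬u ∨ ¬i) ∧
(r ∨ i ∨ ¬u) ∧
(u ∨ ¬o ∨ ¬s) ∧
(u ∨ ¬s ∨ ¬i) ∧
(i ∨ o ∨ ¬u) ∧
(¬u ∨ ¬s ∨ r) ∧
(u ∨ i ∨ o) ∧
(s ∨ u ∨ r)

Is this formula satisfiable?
No

No, the formula is not satisfiable.

No assignment of truth values to the variables can make all 25 clauses true simultaneously.

The formula is UNSAT (unsatisfiable).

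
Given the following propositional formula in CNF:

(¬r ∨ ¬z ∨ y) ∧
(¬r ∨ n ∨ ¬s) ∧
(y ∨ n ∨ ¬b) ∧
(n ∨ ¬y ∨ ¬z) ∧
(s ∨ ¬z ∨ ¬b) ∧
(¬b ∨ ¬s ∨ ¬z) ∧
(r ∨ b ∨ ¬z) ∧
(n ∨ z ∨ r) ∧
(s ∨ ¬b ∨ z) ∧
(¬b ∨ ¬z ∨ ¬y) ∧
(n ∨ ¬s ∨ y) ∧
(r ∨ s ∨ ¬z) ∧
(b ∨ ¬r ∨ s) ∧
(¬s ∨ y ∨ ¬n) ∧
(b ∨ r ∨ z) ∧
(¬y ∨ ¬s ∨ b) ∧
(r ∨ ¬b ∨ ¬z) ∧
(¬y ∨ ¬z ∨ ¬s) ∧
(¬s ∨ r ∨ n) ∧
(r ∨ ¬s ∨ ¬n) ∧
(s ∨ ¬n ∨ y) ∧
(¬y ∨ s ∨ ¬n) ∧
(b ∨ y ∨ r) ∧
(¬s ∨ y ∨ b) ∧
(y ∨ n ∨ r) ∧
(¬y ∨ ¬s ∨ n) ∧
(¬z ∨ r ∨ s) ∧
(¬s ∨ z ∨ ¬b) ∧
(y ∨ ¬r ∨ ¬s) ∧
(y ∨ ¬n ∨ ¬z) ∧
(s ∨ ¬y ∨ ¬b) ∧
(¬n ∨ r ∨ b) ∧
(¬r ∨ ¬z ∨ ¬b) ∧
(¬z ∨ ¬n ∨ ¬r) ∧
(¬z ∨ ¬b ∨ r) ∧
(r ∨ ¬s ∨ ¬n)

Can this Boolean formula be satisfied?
No

No, the formula is not satisfiable.

No assignment of truth values to the variables can make all 36 clauses true simultaneously.

The formula is UNSAT (unsatisfiable).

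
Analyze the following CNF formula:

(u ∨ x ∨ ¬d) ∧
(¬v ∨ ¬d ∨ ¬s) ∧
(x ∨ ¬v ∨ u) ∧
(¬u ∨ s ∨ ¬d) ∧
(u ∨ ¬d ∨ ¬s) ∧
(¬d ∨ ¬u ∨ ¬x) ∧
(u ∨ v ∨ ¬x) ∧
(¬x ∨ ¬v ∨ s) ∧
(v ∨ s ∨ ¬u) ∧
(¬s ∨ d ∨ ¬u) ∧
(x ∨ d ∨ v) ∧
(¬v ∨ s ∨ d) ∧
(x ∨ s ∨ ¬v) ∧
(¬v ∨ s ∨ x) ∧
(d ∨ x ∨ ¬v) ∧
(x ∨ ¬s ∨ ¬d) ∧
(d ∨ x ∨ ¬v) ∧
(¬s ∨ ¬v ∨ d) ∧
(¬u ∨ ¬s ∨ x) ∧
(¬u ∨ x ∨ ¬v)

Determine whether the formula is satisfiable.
No

No, the formula is not satisfiable.

No assignment of truth values to the variables can make all 20 clauses true simultaneously.

The formula is UNSAT (unsatisfiable).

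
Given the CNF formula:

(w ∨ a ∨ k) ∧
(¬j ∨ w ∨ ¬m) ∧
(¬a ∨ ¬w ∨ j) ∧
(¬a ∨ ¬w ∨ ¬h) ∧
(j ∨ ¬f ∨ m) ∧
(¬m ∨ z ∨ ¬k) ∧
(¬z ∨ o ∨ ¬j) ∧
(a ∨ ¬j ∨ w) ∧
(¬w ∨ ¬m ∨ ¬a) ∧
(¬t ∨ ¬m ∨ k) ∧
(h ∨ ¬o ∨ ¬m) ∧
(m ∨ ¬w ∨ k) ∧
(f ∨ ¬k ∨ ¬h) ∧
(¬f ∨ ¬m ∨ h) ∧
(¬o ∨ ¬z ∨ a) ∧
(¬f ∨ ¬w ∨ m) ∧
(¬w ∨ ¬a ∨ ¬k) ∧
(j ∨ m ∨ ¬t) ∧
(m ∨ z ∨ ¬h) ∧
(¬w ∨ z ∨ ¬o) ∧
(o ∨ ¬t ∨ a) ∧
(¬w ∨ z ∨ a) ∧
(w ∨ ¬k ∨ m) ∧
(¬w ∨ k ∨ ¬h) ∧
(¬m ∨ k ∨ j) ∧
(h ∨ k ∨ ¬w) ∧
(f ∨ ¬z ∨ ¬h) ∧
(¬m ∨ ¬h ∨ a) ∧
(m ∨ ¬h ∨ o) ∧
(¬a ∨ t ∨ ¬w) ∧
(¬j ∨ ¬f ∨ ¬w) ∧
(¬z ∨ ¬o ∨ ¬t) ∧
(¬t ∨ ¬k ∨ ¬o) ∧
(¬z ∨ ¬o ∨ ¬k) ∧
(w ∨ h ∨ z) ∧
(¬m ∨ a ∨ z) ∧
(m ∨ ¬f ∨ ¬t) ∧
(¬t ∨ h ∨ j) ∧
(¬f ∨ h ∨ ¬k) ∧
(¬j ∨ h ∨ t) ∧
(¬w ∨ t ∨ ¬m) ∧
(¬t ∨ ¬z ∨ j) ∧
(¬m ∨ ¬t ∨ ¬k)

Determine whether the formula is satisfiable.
Yes

Yes, the formula is satisfiable.

One satisfying assignment is: k=False, a=True, w=False, m=False, f=True, j=True, h=True, z=True, o=True, t=False

Verification: With this assignment, all 43 clauses evaluate to true.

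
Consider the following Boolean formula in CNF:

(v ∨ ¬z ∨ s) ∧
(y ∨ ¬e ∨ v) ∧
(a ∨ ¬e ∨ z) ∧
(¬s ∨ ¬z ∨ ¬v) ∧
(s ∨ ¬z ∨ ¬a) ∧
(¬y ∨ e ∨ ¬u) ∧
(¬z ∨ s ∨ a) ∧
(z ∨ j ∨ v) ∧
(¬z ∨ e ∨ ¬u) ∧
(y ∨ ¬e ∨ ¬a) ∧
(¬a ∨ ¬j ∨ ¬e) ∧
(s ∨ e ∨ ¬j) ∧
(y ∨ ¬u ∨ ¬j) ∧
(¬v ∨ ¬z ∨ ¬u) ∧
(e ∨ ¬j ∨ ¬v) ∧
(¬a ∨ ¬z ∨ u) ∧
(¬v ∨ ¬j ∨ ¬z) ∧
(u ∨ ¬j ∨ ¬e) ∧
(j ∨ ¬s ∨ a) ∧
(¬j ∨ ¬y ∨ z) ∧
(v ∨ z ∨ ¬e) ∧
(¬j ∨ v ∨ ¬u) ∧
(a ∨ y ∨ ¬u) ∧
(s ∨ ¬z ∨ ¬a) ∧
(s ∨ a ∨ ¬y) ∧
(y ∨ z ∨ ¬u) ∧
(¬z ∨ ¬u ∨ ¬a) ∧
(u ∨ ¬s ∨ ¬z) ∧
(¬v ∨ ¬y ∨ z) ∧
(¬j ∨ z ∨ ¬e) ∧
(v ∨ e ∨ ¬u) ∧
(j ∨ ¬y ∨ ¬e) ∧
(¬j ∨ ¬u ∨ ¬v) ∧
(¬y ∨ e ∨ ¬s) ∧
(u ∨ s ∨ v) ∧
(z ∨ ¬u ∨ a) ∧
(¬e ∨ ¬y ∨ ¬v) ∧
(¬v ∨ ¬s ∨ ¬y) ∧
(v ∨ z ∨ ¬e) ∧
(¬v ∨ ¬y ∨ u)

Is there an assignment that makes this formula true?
Yes

Yes, the formula is satisfiable.

One satisfying assignment is: j=False, a=False, u=False, v=True, s=False, z=False, e=False, y=False

Verification: With this assignment, all 40 clauses evaluate to true.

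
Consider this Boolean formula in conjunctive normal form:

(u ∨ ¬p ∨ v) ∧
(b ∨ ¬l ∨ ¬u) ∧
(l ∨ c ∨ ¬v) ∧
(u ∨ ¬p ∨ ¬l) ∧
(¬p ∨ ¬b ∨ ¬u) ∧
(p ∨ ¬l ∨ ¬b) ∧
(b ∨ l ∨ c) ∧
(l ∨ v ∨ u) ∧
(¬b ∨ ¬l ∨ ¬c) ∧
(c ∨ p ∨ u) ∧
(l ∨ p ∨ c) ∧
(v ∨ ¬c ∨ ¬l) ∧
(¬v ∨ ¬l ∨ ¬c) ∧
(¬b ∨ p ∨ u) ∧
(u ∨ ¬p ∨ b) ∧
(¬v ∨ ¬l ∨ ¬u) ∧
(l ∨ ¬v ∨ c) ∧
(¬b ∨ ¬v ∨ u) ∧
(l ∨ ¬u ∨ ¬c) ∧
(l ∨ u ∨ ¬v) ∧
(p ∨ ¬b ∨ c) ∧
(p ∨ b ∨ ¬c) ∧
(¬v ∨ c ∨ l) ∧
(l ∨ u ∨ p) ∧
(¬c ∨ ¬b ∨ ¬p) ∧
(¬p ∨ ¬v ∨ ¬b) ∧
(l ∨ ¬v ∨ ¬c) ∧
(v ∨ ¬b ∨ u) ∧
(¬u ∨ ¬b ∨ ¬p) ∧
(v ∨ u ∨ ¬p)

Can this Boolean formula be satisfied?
No

No, the formula is not satisfiable.

No assignment of truth values to the variables can make all 30 clauses true simultaneously.

The formula is UNSAT (unsatisfiable).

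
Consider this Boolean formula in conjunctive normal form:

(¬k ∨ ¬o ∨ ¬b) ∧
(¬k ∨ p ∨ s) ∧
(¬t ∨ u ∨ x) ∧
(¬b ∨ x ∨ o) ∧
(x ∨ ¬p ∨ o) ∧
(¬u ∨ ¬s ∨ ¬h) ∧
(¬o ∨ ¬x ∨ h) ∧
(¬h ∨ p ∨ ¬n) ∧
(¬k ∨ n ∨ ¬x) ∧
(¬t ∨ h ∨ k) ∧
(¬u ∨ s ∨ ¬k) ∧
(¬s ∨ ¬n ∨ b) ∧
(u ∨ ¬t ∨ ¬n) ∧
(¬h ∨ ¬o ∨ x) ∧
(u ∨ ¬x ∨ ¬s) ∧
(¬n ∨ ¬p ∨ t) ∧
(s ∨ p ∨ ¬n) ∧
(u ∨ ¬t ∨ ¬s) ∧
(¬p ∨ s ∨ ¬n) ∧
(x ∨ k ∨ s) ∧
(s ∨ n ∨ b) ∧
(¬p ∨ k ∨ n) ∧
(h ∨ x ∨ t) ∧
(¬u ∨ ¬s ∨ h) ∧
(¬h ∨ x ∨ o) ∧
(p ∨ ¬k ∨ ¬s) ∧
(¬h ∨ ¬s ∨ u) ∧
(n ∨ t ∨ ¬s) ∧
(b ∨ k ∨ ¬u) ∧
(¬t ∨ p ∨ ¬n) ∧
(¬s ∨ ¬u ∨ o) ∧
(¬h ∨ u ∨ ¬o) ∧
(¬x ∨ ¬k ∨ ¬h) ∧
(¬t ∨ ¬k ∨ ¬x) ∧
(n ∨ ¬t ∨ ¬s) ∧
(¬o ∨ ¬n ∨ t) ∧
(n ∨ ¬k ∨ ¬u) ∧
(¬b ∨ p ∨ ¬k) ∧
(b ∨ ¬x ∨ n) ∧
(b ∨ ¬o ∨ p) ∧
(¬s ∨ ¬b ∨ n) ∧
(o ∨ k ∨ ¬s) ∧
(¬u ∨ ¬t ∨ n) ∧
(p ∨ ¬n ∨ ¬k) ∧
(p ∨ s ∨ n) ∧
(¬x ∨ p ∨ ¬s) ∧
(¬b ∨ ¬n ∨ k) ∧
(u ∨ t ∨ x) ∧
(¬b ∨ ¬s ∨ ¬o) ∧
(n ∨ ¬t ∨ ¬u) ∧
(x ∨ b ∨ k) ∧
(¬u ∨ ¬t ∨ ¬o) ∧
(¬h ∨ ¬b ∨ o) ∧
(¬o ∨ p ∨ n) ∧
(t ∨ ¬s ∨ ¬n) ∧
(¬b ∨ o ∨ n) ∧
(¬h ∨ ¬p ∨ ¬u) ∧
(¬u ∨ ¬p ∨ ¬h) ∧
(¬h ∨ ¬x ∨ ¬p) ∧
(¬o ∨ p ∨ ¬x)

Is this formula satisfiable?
No

No, the formula is not satisfiable.

No assignment of truth values to the variables can make all 60 clauses true simultaneously.

The formula is UNSAT (unsatisfiable).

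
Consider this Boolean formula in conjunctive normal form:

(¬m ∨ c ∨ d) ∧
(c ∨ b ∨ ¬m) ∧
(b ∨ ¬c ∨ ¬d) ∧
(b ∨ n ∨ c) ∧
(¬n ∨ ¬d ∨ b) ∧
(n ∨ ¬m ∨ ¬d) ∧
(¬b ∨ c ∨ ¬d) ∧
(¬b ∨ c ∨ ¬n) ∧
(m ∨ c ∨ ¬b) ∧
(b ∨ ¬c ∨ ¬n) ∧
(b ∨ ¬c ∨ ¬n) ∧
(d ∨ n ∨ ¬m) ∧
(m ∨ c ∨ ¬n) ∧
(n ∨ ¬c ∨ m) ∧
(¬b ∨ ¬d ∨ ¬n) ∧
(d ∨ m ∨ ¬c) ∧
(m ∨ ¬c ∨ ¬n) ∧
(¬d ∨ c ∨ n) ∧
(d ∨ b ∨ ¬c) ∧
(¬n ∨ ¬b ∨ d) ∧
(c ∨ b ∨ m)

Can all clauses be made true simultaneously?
No

No, the formula is not satisfiable.

No assignment of truth values to the variables can make all 21 clauses true simultaneously.

The formula is UNSAT (unsatisfiable).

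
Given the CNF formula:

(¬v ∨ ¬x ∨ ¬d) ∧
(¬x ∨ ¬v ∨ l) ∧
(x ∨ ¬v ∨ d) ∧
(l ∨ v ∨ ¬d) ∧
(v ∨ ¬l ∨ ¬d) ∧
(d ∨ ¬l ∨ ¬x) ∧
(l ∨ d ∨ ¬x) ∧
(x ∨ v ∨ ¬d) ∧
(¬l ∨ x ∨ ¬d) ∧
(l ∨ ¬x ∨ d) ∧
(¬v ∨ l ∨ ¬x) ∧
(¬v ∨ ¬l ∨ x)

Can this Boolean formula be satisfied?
Yes

Yes, the formula is satisfiable.

One satisfying assignment is: x=False, d=False, l=False, v=False

Verification: With this assignment, all 12 clauses evaluate to true.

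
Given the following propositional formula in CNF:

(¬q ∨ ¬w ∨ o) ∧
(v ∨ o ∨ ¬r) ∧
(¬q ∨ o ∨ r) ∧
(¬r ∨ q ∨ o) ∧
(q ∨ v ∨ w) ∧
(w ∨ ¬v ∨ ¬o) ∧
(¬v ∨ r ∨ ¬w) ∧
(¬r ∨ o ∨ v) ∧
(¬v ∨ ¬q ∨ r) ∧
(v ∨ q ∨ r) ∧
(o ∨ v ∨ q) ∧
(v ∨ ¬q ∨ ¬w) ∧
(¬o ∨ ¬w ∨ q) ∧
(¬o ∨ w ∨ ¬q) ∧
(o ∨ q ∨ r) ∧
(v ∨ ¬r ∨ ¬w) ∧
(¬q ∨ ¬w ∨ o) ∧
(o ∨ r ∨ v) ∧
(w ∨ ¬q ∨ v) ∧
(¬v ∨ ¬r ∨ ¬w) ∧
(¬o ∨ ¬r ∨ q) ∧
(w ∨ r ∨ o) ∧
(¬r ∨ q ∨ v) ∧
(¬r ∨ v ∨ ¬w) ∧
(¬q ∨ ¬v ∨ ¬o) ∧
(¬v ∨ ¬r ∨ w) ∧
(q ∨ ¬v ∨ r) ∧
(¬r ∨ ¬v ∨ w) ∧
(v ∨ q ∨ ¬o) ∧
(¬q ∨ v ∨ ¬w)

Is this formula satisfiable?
No

No, the formula is not satisfiable.

No assignment of truth values to the variables can make all 30 clauses true simultaneously.

The formula is UNSAT (unsatisfiable).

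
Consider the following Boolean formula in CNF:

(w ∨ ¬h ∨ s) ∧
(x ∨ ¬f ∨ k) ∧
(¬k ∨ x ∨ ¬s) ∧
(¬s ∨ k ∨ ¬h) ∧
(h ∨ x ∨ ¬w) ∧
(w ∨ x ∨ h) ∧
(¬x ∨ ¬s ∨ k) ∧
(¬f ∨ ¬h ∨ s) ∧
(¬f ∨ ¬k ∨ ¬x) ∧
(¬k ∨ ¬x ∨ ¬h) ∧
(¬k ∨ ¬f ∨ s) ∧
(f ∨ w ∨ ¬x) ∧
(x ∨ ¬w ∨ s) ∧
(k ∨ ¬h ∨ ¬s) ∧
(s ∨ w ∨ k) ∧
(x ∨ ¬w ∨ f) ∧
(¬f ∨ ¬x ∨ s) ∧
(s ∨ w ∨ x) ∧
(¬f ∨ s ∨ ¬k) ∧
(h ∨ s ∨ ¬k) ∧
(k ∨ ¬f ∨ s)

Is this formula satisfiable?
Yes

Yes, the formula is satisfiable.

One satisfying assignment is: h=False, x=True, f=False, s=False, w=True, k=False

Verification: With this assignment, all 21 clauses evaluate to true.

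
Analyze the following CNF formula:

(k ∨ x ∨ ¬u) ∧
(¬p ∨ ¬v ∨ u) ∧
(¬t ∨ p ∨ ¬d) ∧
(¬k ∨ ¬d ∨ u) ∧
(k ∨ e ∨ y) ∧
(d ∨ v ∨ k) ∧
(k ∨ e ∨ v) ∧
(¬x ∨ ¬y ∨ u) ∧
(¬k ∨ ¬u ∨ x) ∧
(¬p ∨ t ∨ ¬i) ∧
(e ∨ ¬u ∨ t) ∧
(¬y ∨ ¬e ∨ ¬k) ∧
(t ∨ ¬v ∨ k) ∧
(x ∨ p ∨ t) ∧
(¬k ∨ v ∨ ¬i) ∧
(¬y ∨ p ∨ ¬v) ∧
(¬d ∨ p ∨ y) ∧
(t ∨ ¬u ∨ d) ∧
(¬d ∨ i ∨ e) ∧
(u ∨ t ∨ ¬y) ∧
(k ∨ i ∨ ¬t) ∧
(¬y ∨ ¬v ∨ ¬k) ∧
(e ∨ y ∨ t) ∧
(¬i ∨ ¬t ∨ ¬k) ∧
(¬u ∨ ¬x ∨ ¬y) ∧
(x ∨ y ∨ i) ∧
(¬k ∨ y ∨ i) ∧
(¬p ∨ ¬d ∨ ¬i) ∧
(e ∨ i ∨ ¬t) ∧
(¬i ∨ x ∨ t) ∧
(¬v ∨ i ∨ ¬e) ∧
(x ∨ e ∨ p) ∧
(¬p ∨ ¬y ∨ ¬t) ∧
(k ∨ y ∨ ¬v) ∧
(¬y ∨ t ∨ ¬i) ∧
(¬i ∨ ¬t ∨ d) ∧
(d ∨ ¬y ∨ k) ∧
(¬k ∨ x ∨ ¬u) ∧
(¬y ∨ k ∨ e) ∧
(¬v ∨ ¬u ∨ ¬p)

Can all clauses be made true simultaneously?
Yes

Yes, the formula is satisfiable.

One satisfying assignment is: p=False, x=True, i=True, u=False, v=True, k=True, t=False, d=False, e=True, y=False

Verification: With this assignment, all 40 clauses evaluate to true.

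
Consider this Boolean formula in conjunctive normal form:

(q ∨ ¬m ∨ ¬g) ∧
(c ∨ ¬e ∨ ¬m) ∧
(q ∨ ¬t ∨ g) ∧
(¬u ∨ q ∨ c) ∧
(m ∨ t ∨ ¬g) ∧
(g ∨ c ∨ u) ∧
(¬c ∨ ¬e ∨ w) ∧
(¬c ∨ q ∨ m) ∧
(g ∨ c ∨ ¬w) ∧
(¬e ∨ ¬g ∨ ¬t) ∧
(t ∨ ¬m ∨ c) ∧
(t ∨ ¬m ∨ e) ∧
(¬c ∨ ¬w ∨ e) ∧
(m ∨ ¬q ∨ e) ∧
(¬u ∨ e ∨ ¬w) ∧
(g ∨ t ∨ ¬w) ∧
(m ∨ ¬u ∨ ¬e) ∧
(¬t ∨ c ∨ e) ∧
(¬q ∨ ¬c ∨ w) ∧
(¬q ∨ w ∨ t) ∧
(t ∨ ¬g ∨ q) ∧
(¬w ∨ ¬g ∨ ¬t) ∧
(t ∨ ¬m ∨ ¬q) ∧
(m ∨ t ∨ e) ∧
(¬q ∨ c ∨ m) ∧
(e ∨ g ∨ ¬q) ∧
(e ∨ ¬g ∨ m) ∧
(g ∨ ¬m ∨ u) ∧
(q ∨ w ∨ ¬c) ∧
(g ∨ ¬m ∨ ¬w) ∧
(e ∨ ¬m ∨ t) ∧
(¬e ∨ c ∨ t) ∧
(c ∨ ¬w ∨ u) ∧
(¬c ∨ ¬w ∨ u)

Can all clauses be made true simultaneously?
No

No, the formula is not satisfiable.

No assignment of truth values to the variables can make all 34 clauses true simultaneously.

The formula is UNSAT (unsatisfiable).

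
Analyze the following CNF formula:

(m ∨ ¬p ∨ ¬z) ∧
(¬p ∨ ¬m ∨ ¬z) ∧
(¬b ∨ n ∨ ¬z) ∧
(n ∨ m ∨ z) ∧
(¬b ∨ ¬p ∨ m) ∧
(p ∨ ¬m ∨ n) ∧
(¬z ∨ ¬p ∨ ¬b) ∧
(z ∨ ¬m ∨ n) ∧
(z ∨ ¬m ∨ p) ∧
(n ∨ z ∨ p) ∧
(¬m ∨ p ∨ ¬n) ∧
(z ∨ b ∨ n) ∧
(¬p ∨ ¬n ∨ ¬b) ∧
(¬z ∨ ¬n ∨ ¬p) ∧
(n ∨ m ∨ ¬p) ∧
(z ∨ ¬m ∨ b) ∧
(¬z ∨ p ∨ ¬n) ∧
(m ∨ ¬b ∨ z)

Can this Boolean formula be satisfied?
Yes

Yes, the formula is satisfiable.

One satisfying assignment is: m=False, b=False, n=True, p=False, z=False

Verification: With this assignment, all 18 clauses evaluate to true.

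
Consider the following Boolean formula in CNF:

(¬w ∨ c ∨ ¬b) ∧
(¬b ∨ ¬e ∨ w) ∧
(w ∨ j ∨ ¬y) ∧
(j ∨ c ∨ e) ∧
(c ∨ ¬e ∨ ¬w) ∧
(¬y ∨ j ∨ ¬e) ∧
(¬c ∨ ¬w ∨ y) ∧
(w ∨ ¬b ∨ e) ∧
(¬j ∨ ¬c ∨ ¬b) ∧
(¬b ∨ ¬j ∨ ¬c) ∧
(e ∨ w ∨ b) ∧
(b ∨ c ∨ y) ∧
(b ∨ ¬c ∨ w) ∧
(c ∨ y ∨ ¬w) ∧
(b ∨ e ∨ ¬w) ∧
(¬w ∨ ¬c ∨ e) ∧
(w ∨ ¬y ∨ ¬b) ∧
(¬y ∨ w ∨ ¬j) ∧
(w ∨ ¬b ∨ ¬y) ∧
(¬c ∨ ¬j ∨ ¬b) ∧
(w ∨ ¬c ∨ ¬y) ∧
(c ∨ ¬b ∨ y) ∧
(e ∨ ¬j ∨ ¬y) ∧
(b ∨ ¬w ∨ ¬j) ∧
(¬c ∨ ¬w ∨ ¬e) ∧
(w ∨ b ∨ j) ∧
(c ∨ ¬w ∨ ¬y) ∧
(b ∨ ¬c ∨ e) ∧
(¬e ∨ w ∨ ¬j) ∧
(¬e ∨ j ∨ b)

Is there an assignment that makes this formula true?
No

No, the formula is not satisfiable.

No assignment of truth values to the variables can make all 30 clauses true simultaneously.

The formula is UNSAT (unsatisfiable).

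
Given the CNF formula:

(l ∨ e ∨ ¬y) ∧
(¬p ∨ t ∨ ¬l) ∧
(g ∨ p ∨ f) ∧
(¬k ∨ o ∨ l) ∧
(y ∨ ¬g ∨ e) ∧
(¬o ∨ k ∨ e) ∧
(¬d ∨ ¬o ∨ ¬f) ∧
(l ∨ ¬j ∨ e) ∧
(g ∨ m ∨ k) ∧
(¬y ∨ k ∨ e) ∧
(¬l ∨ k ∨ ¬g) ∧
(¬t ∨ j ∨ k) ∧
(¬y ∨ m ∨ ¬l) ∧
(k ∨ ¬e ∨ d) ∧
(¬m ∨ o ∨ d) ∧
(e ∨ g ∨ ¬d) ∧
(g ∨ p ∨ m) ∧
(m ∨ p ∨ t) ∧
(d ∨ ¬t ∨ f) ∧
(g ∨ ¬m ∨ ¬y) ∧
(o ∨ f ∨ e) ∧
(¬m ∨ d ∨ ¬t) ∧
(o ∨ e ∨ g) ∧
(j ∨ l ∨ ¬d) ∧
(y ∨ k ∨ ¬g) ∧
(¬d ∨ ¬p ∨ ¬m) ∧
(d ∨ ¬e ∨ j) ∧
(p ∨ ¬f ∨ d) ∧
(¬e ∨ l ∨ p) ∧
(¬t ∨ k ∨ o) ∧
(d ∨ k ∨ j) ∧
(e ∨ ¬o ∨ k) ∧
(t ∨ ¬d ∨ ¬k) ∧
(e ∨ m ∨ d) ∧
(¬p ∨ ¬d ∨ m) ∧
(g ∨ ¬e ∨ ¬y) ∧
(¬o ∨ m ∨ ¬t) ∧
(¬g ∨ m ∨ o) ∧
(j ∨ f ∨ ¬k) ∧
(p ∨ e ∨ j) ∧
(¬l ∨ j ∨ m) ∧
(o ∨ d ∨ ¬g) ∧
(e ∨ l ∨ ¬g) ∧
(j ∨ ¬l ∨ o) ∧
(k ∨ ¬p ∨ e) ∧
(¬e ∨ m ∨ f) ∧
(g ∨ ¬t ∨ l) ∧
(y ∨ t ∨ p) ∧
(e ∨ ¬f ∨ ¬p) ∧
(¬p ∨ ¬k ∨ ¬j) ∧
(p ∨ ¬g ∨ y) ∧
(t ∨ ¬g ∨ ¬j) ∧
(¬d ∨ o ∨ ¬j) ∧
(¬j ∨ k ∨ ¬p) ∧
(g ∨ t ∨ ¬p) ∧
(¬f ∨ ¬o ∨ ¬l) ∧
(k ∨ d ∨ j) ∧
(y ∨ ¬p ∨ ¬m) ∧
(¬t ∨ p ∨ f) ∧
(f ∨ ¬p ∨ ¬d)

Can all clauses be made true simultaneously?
No

No, the formula is not satisfiable.

No assignment of truth values to the variables can make all 60 clauses true simultaneously.

The formula is UNSAT (unsatisfiable).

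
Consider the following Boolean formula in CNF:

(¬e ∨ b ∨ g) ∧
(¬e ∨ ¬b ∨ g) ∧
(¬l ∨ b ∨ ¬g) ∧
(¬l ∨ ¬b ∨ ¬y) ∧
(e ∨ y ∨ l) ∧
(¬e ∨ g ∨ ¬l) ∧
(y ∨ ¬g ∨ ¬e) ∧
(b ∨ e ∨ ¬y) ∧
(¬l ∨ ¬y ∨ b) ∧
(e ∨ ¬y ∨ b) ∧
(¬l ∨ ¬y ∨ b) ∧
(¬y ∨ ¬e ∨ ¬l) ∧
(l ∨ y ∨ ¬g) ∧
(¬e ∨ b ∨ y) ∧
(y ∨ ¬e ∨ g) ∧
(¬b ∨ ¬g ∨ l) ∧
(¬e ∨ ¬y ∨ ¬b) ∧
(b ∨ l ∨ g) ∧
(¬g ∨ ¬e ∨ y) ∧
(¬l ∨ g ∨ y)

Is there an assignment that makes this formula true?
Yes

Yes, the formula is satisfiable.

One satisfying assignment is: e=False, b=True, y=False, g=True, l=True

Verification: With this assignment, all 20 clauses evaluate to true.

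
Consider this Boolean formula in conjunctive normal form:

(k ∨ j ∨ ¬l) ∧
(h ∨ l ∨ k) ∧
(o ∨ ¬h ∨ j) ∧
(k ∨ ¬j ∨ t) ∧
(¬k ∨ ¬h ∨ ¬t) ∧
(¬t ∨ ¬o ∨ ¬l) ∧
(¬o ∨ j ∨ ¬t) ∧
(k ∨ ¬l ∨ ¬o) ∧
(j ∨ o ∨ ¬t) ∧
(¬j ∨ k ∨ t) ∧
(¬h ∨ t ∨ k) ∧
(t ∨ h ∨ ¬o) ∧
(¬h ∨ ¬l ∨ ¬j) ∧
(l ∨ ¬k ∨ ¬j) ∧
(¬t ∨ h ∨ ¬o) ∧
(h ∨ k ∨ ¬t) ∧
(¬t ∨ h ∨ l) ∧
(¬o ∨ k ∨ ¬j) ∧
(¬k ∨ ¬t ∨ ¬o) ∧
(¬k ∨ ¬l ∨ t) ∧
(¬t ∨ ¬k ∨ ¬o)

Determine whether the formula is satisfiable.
Yes

Yes, the formula is satisfiable.

One satisfying assignment is: j=False, h=False, l=False, k=True, o=False, t=False

Verification: With this assignment, all 21 clauses evaluate to true.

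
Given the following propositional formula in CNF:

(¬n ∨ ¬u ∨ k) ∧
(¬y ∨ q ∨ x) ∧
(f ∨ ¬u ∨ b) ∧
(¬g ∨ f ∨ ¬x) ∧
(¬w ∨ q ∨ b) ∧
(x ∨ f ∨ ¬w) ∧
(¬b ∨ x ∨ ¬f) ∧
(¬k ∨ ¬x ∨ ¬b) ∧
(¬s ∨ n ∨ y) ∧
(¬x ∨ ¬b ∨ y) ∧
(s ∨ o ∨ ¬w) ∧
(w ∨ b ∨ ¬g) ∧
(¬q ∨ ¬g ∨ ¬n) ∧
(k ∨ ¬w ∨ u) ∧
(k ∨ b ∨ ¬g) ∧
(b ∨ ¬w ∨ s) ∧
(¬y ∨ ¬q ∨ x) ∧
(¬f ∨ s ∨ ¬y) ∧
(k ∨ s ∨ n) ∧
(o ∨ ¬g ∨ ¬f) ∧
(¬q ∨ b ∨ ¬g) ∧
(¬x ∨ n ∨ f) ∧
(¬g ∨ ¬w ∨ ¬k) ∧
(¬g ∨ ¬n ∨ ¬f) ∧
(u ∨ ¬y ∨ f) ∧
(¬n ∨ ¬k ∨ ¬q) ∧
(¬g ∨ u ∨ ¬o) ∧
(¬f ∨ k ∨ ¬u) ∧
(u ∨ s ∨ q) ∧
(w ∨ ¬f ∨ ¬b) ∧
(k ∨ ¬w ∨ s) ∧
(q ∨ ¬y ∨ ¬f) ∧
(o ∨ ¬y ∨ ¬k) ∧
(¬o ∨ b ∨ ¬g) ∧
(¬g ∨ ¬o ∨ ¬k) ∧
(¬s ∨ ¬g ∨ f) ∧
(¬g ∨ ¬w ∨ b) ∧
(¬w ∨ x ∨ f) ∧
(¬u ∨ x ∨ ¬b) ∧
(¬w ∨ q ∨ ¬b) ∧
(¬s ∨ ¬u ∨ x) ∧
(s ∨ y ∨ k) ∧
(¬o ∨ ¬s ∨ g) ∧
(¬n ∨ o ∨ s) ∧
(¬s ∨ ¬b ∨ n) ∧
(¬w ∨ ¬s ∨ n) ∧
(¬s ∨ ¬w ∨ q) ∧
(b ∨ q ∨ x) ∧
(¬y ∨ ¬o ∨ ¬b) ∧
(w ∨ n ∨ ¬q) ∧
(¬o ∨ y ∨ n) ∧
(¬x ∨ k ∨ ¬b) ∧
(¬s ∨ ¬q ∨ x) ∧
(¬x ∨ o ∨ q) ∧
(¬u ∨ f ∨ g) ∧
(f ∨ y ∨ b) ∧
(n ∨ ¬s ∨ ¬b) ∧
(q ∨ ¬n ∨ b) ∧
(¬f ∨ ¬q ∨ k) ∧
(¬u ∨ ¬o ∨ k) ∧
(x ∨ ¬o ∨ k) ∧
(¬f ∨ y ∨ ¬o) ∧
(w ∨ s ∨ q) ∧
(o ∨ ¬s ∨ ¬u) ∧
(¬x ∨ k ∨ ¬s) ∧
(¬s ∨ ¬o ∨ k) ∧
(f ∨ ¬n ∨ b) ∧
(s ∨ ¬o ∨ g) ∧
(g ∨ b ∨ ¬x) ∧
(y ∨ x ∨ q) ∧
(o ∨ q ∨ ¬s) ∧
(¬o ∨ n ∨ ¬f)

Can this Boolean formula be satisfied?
No

No, the formula is not satisfiable.

No assignment of truth values to the variables can make all 72 clauses true simultaneously.

The formula is UNSAT (unsatisfiable).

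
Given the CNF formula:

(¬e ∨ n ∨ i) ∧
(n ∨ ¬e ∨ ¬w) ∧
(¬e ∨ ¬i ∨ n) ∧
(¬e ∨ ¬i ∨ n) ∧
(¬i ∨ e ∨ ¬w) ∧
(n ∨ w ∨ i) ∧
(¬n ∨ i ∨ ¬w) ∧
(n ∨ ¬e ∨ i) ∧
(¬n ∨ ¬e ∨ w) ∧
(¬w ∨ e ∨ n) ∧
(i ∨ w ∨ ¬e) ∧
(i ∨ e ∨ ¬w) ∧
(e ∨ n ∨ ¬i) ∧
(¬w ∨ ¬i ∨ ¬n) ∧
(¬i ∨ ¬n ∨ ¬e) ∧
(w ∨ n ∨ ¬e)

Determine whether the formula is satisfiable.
Yes

Yes, the formula is satisfiable.

One satisfying assignment is: e=False, i=False, n=True, w=False

Verification: With this assignment, all 16 clauses evaluate to true.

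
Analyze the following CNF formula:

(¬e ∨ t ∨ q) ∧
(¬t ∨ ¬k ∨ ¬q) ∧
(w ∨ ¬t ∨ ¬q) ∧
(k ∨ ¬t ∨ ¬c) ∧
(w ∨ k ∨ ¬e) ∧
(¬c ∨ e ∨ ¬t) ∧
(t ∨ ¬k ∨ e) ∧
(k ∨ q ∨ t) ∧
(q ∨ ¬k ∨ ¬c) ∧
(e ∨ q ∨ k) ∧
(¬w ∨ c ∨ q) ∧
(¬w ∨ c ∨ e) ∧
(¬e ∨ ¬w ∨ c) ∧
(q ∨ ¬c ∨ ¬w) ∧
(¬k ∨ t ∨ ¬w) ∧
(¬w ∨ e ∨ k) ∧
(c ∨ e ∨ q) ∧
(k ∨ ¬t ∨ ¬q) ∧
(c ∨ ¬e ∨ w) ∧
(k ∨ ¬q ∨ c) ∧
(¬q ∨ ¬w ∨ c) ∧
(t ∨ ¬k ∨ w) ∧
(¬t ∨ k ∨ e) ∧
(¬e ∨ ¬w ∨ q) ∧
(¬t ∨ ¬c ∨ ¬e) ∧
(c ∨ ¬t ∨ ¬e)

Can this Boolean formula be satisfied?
Yes

Yes, the formula is satisfiable.

One satisfying assignment is: k=False, c=True, q=True, t=False, e=False, w=False

Verification: With this assignment, all 26 clauses evaluate to true.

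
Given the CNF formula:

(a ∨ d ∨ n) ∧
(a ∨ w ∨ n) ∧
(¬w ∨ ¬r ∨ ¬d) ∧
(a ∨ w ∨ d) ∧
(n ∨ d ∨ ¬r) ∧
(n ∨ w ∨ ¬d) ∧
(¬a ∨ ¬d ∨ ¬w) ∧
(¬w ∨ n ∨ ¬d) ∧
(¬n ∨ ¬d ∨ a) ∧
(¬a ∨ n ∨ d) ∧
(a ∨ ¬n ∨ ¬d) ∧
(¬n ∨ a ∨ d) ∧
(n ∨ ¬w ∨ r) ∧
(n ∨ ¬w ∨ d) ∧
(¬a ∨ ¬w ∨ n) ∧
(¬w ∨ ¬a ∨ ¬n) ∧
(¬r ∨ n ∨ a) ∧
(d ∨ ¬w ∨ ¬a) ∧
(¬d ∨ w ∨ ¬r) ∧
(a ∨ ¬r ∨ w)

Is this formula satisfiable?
Yes

Yes, the formula is satisfiable.

One satisfying assignment is: w=False, n=True, a=True, d=True, r=False

Verification: With this assignment, all 20 clauses evaluate to true.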